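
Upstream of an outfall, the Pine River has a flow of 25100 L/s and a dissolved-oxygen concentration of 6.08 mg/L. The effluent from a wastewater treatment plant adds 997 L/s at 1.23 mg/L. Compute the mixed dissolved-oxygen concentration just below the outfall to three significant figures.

Flow-weighted mixing: C = (Q_r C_r + Q_w C_w)/(Q_r + Q_w)
= (25100×6.08 + 997×1.23)/(25100 + 997) = 153800/26100 = 5.895 mg/L.

5.89 mg/L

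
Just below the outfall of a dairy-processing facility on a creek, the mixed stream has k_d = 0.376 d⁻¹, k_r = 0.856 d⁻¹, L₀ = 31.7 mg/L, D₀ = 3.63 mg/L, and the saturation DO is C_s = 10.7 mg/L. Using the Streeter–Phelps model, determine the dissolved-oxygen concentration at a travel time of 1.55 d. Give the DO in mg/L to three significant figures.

DO ≈ 2.46 mg/L

k_d L₀/(k_r−k_d) = 0.376×31.7/(0.856−0.376) = 11.92/0.4800 = 24.83 mg/L.
e^(−k_d t) = e^(−0.376×1.550) = 0.5583; e^(−k_r t) = e^(−0.856×1.550) = 0.2653.
D = 24.83 × (0.5583 − 0.2653) + 3.63 × 0.2653 = 7.276 + 0.9631 = 8.239 mg/L.
DO = C_s − D = 10.7 − 8.239 = 2.461 mg/L.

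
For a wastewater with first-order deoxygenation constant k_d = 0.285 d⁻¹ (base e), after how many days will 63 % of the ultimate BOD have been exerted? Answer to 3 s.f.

y/L₀ = 1 − e^(−k_d t) = 0.63 ⇒ e^(−k_d t) = 0.370
t = −ln(0.370) / 0.285 = 0.9943 / 0.285 = 3.489 d.

t ≈ 3.49 d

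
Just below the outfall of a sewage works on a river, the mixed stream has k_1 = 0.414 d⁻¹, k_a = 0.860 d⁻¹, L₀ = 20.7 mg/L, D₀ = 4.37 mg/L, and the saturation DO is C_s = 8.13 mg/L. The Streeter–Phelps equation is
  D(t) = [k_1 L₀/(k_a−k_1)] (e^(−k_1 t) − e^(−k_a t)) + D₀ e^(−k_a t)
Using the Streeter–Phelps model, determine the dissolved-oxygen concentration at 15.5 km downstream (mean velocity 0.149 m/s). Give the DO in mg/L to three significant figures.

Travel time t = x/v = 15.5 km / (0.149 m/s) = 15500 m / 0.149 m/s = 104000 s = 1.204 d.
k_1 L₀/(k_a−k_1) = 0.414×20.7/(0.860−0.414) = 8.570/0.4460 = 19.21 mg/L.
e^(−k_1 t) = e^(−0.414×1.204) = 0.6075; e^(−k_a t) = e^(−0.860×1.204) = 0.3551.
D = 19.21 × (0.6075 − 0.3551) + 4.37 × 0.3551 = 4.850 + 1.552 = 6.401 mg/L.
DO = C_s − D = 8.13 − 6.401 = 1.729 mg/L.

DO ≈ 1.73 mg/L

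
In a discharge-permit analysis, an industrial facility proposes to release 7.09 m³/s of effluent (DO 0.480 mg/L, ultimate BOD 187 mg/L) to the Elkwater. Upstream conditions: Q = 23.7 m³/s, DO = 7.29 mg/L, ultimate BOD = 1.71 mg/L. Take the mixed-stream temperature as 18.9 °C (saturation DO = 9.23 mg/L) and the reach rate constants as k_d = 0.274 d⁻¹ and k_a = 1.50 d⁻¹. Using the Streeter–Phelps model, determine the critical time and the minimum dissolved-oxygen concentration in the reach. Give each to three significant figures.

t_c ≈ 1.03 d; minimum DO ≈ 3.12 mg/L

Mixed DO = (23.7×7.29 + 7.09×0.480)/(23.7+7.09) = 176.2/30.79 = 5.722 mg/L.
Mixed L₀ = (23.7×1.71 + 7.09×187)/(30.79) = 1366/30.79 = 44.38 mg/L.
Initial deficit D₀ = C_s − DO₀ = 9.23 − 5.722 = 3.508 mg/L.
t_c = (1/1.226) ln[(1.50/0.274)(1 − 3.508×1.226/(0.274×44.38))] = 0.8157 × ln(3.538) = 1.031 d.
D_c = (0.274/1.50) × 44.38 × e^(−0.274×1.031) = 0.1827 × 44.38 × 0.7540 = 6.112 mg/L.
Minimum DO = 9.23 − 6.112 = 3.118 mg/L.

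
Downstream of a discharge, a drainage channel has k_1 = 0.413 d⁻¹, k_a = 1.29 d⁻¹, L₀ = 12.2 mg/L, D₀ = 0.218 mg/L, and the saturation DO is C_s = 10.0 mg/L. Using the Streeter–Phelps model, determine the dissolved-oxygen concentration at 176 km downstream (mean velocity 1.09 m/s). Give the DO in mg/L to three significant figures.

Travel time t = x/v = 176 km / (1.09 m/s) = 176000 m / 1.09 m/s = 161500 s = 1.869 d.
k_1 L₀/(k_a−k_1) = 0.413×12.2/(1.29−0.413) = 5.039/0.8770 = 5.745 mg/L.
e^(−k_1 t) = e^(−0.413×1.869) = 0.4622; e^(−k_a t) = e^(−1.29×1.869) = 0.08974.
D = 5.745 × (0.4622 − 0.08974) + 0.218 × 0.08974 = 2.140 + 0.01956 = 2.159 mg/L.
DO = C_s − D = 10.0 − 2.159 = 7.841 mg/L.

DO ≈ 7.84 mg/L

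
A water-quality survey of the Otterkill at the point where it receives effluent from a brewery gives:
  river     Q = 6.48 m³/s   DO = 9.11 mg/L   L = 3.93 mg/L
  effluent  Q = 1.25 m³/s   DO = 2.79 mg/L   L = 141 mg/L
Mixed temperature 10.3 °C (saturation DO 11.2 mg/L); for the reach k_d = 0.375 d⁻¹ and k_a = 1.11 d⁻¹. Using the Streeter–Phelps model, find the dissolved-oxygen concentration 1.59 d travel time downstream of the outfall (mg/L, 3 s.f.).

Mixed DO = (6.48×9.11 + 1.25×2.79)/(6.48+1.25) = 62.52/7.730 = 8.088 mg/L.
Mixed L₀ = (6.48×3.93 + 1.25×141)/(7.730) = 201.7/7.730 = 26.10 mg/L.
Initial deficit D₀ = C_s − DO₀ = 11.2 − 8.088 = 3.112 mg/L.
D(1.59) = [0.375×26.10/(1.11−0.375)](e^(−0.375×1.59) − e^(−1.11×1.59)) + 3.112 e^(−1.11×1.59)
= 13.31 × (0.5509 − 0.1712) + 3.112 × 0.1712 = 5.588 mg/L.
DO = 11.2 − 5.588 = 5.612 mg/L.

DO ≈ 5.61 mg/L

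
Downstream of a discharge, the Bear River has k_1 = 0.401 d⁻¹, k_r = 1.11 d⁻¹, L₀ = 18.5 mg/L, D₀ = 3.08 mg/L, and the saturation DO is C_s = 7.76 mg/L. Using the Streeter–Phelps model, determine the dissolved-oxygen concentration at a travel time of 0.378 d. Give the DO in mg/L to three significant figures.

DO ≈ 3.62 mg/L

k_1 L₀/(k_r−k_1) = 0.401×18.5/(1.11−0.401) = 7.419/0.7090 = 10.46 mg/L.
e^(−k_1 t) = e^(−0.401×0.3780) = 0.8594; e^(−k_r t) = e^(−1.11×0.3780) = 0.6573.
D = 10.46 × (0.8594 − 0.6573) + 3.08 × 0.6573 = 2.114 + 2.025 = 4.138 mg/L.
DO = C_s − D = 7.76 − 4.138 = 3.622 mg/L.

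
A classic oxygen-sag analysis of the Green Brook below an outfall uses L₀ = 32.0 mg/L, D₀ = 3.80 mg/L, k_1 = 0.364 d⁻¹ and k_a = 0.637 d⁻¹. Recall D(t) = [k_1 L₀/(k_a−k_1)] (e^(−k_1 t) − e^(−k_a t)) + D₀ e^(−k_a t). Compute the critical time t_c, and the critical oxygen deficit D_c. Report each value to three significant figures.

With k_a/k_1 = 1.750 and 1 − D₀(k_a−k_1)/(k_1 L₀) = 0.9109,
t_c = ln(1.750 × 0.9109) / (0.637 − 0.364) = ln(1.594) / 0.2730 = 0.4663/0.2730 = 1.708 d.
L(t_c) = L₀ e^(−k_1 t_c) = 32.0 × 0.5370 = 17.18 mg/L, and at the critical point k_a D_c = k_1 L, so D_c = (0.364/0.637) × 17.18 = 9.819 mg/L.

t_c ≈ 1.71 d; D_c ≈ 9.82 mg/L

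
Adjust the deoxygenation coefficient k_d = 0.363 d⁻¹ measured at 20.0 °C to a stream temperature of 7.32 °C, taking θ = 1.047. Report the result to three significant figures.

k_d(T₂) = k_d(T₁) · θ^(T₂−T₁) = 0.363 × 1.047^(7.32−20.0)
= 0.363 × 1.047^-12.7 = 0.363 × 0.5586 = 0.2028 d⁻¹.

k_d ≈ 0.203 d⁻¹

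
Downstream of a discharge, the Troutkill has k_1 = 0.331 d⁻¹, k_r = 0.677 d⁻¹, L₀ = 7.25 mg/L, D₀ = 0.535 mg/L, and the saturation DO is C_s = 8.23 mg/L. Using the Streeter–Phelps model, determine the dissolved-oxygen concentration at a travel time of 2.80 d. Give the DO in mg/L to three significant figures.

DO ≈ 6.45 mg/L

k_1 L₀/(k_r−k_1) = 0.331×7.25/(0.677−0.331) = 2.400/0.3460 = 6.936 mg/L.
e^(−k_1 t) = e^(−0.331×2.800) = 0.3958; e^(−k_r t) = e^(−0.677×2.800) = 0.1502.
D = 6.936 × (0.3958 − 0.1502) + 0.535 × 0.1502 = 1.703 + 0.08037 = 1.784 mg/L.
DO = C_s − D = 8.23 − 1.784 = 6.446 mg/L.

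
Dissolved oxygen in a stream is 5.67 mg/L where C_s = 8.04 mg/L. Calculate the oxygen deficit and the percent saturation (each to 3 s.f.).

D = C_s − C = 8.04 − 5.67 = 2.37 mg/L.
% saturation = 5.67/8.04 × 100 = 70.5 %.

D ≈ 2.37 mg/L; 70.5 % saturation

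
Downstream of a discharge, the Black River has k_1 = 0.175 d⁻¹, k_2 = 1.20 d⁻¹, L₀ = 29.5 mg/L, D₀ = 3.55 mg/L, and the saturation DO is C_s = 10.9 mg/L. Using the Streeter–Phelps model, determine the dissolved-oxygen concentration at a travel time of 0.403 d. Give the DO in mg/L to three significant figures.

DO ≈ 7.12 mg/L

k_1 L₀/(k_2−k_1) = 0.175×29.5/(1.20−0.175) = 5.162/1.025 = 5.037 mg/L.
e^(−k_1 t) = e^(−0.175×0.4030) = 0.9319; e^(−k_2 t) = e^(−1.20×0.4030) = 0.6166.
D = 5.037 × (0.9319 − 0.6166) + 3.55 × 0.6166 = 1.588 + 2.189 = 3.777 mg/L.
DO = C_s − D = 10.9 − 3.777 = 7.123 mg/L.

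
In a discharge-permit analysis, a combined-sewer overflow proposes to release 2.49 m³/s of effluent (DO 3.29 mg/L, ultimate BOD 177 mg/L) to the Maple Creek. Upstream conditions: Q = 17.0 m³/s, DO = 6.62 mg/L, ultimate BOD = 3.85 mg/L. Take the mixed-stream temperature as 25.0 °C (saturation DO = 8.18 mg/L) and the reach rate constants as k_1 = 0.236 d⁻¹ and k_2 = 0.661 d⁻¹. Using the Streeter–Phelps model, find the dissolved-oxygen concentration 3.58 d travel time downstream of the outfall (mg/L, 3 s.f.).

DO ≈ 3.15 mg/L

Mixed DO = (17.0×6.62 + 2.49×3.29)/(17.0+2.49) = 120.7/19.49 = 6.195 mg/L.
Mixed L₀ = (17.0×3.85 + 2.49×177)/(19.49) = 506.2/19.49 = 25.97 mg/L.
Initial deficit D₀ = C_s − DO₀ = 8.18 − 6.195 = 1.985 mg/L.
D(3.58) = [0.236×25.97/(0.661−0.236)](e^(−0.236×3.58) − e^(−0.661×3.58)) + 1.985 e^(−0.661×3.58)
= 14.42 × (0.4296 − 0.09382) + 1.985 × 0.09382 = 5.029 mg/L.
DO = 8.18 − 5.029 = 3.151 mg/L.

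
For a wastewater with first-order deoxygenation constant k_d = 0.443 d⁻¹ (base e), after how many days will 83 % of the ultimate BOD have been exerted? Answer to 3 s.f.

y/L₀ = 1 − e^(−k_d t) = 0.83 ⇒ e^(−k_d t) = 0.170
t = −ln(0.170) / 0.443 = 1.772 / 0.443 = 4.000 d.

t ≈ 4.00 d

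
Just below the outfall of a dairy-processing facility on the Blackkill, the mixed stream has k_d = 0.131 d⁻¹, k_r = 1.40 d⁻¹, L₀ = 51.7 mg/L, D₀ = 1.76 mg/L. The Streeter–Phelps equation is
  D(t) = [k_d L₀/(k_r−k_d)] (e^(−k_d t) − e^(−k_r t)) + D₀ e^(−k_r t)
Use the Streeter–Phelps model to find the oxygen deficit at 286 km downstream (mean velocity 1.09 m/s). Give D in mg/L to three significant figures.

D ≈ 3.53 mg/L

Travel time t = x/v = 286 km / (1.09 m/s) = 286000 m / 1.09 m/s = 262400 s = 3.037 d.
k_d L₀/(k_r−k_d) = 0.131×51.7/(1.40−0.131) = 6.773/1.269 = 5.337 mg/L.
e^(−k_d t) = e^(−0.131×3.037) = 0.6718; e^(−k_r t) = e^(−1.40×3.037) = 0.01424.
D = 5.337 × (0.6718 − 0.01424) + 1.76 × 0.01424 = 3.509 + 0.02506 = 3.534 mg/L.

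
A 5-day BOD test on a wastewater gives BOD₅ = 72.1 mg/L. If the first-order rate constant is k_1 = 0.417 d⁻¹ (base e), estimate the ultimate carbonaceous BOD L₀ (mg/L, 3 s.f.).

BOD₅ = L₀(1 − e^(−5k_1)) ⇒ L₀ = BOD₅ / (1 − e^(−5×0.417))
= 72.1 / (1 − 0.1243) = 72.1 / 0.8757 = 82.33 mg/L.

L₀ ≈ 82.3 mg/L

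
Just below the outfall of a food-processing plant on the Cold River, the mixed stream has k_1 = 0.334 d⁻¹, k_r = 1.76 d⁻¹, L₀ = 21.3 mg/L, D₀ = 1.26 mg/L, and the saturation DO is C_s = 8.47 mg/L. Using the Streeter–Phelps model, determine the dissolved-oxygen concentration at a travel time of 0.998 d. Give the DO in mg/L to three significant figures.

k_1 L₀/(k_r−k_1) = 0.334×21.3/(1.76−0.334) = 7.114/1.426 = 4.989 mg/L.
e^(−k_1 t) = e^(−0.334×0.9980) = 0.7165; e^(−k_r t) = e^(−1.76×0.9980) = 0.1727.
D = 4.989 × (0.7165 − 0.1727) + 1.26 × 0.1727 = 2.713 + 0.2175 = 2.931 mg/L.
DO = C_s − D = 8.47 − 2.931 = 5.539 mg/L.

DO ≈ 5.54 mg/L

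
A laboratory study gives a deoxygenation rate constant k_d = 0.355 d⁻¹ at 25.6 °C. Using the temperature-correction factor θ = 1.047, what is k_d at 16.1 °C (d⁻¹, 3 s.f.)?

k_d(T₂) = k_d(T₁) · θ^(T₂−T₁) = 0.355 × 1.047^(16.1−25.6)
= 0.355 × 1.047^-9.50 = 0.355 × 0.6464 = 0.2295 d⁻¹.

k_d ≈ 0.229 d⁻¹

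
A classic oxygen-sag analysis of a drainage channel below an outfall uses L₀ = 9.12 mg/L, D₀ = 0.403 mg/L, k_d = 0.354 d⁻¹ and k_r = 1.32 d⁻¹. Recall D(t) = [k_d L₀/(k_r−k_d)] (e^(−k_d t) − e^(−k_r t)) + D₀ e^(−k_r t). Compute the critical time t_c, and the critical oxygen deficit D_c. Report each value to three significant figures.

With k_r/k_d = 3.729 and 1 − D₀(k_r−k_d)/(k_d L₀) = 0.8794,
t_c = ln(3.729 × 0.8794) / (1.32 − 0.354) = ln(3.279) / 0.9660 = 1.188/0.9660 = 1.229 d.
D_c = (k_d/k_r) L₀ e^(−k_d t_c) = (0.354/1.32) × 9.12 × e^(−0.354×1.229) = 0.2682 × 9.12 × 0.6471 = 1.583 mg/L.

t_c ≈ 1.23 d; D_c ≈ 1.58 mg/L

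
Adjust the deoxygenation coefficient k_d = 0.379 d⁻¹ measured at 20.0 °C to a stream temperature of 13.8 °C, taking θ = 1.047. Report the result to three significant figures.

k_d(T₂) = k_d(T₁) · θ^(T₂−T₁) = 0.379 × 1.047^(13.8−20.0)
= 0.379 × 1.047^-6.20 = 0.379 × 0.7522 = 0.2851 d⁻¹.

k_d ≈ 0.285 d⁻¹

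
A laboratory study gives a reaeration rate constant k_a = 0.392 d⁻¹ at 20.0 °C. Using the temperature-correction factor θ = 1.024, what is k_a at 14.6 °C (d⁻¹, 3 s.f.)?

k_a ≈ 0.345 d⁻¹

k_a(T₂) = k_a(T₁) · θ^(T₂−T₁) = 0.392 × 1.024^(14.6−20.0)
= 0.392 × 1.024^-5.40 = 0.392 × 0.8798 = 0.3449 d⁻¹.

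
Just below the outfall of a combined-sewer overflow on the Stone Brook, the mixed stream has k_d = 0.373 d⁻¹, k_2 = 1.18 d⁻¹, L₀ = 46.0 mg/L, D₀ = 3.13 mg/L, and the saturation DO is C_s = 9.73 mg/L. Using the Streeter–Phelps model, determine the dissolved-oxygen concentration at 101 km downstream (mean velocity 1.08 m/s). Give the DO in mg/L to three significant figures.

Travel time t = x/v = 101 km / (1.08 m/s) = 101000 m / 1.08 m/s = 93520 s = 1.082 d.
k_d L₀/(k_2−k_d) = 0.373×46.0/(1.18−0.373) = 17.16/0.8070 = 21.26 mg/L.
e^(−k_d t) = e^(−0.373×1.082) = 0.6678; e^(−k_2 t) = e^(−1.18×1.082) = 0.2788.
D = 21.26 × (0.6678 − 0.2788) + 3.13 × 0.2788 = 8.271 + 0.8727 = 9.144 mg/L.
DO = C_s − D = 9.73 − 9.144 = 0.5864 mg/L.

DO ≈ 0.586 mg/L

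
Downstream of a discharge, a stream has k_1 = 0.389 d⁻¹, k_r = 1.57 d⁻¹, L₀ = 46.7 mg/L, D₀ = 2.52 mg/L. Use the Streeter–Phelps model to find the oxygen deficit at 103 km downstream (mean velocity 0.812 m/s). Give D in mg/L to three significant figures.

Travel time t = x/v = 103 km / (0.812 m/s) = 103000 m / 0.812 m/s = 126800 s = 1.468 d.
k_1 L₀/(k_r−k_1) = 0.389×46.7/(1.57−0.389) = 18.17/1.181 = 15.38 mg/L.
e^(−k_1 t) = e^(−0.389×1.468) = 0.5649; e^(−k_r t) = e^(−1.57×1.468) = 0.09976.
D = 15.38 × (0.5649 − 0.09976) + 2.52 × 0.09976 = 7.155 + 0.2514 = 7.406 mg/L.

D ≈ 7.41 mg/L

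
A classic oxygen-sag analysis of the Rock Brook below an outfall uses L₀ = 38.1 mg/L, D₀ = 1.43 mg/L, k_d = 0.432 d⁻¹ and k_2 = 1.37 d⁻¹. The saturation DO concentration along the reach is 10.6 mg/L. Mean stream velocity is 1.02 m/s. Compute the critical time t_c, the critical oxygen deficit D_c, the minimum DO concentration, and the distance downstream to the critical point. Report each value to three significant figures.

t_c ≈ 1.14 d; D_c ≈ 7.34 mg/L; min DO ≈ 3.26 mg/L; x_c ≈ 100 km

At the critical point dD/dt = 0, so k_d L₀ e^(−k_d t) = k_2 D. Substituting D(t) from the Streeter–Phelps equation and solving for t gives
t_c = ln[(k_2/k_d)(1 − D₀(k_2−k_d)/(k_d L₀))] / (k_2−k_d).
Here k_2−k_d = 0.9380 d⁻¹ and 1 − D₀(k_2−k_d)/(k_d L₀) = 1 − 1.43×0.9380/(0.432×38.1) = 0.9185, so
t_c = ln(3.171 × 0.9185) / 0.9380 = 1.069 / 0.9380 = 1.140 d.
D_c = (k_d/k_2) L₀ e^(−k_d t_c) = (0.432/1.37) × 38.1 × e^(−0.432×1.140) = 0.3153 × 38.1 × 0.6112 = 7.343 mg/L.
Minimum DO = C_s − D_c = 10.6 − 7.343 = 3.257 mg/L.
x_c = v t_c = 1.02 m/s × 1.140 d × 86400 s/d = 100400 m ≈ 100 km.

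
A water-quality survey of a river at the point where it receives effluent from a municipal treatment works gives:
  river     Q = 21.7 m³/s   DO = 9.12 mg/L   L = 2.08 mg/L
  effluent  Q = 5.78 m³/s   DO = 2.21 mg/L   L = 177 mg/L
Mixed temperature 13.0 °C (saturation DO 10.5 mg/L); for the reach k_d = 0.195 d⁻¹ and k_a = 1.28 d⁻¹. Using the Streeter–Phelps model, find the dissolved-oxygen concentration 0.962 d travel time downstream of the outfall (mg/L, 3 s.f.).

Mixed DO = (21.7×9.12 + 5.78×2.21)/(21.7+5.78) = 210.7/27.48 = 7.667 mg/L.
Mixed L₀ = (21.7×2.08 + 5.78×177)/(27.48) = 1068/27.48 = 38.87 mg/L.
Initial deficit D₀ = C_s − DO₀ = 10.5 − 7.667 = 2.833 mg/L.
D(0.962) = [0.195×38.87/(1.28−0.195)](e^(−0.195×0.962) − e^(−1.28×0.962)) + 2.833 e^(−1.28×0.962)
= 6.986 × (0.8290 − 0.2919) + 2.833 × 0.2919 = 4.579 mg/L.
DO = 10.5 − 4.579 = 5.921 mg/L.

DO ≈ 5.92 mg/L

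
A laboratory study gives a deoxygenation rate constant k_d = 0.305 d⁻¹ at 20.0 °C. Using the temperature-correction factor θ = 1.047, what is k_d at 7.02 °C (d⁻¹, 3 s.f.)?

k_d ≈ 0.168 d⁻¹

k_d(T₂) = k_d(T₁) · θ^(T₂−T₁) = 0.305 × 1.047^(7.02−20.0)
= 0.305 × 1.047^-13.0 = 0.305 × 0.5509 = 0.1680 d⁻¹.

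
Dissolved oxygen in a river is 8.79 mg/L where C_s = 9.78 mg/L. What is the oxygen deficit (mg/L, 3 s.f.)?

D ≈ 0.990 mg/L

D = C_s − C = 9.78 − 8.79 = 0.990 mg/L.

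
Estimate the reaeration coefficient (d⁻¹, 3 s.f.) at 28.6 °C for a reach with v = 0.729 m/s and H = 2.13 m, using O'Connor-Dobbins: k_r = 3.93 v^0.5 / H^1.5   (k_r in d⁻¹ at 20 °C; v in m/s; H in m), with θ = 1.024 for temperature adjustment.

k_r(20) = 3.93 × 0.729^0.5 / 2.13^1.5 = 3.93 × 0.8538 / 3.109 = 1.079 d⁻¹.
k_r(28.6) = 1.079 × 1.024^(28.6−20) = 1.079 × 1.226 = 1.324 d⁻¹.

k_r ≈ 1.32 d⁻¹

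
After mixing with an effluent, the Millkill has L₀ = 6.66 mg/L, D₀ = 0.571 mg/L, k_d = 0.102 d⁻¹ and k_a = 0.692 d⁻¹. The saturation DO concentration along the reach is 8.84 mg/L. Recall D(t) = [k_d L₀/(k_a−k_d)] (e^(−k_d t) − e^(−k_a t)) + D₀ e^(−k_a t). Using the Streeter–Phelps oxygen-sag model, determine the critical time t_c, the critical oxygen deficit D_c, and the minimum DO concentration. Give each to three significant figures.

With k_a/k_d = 6.784 and 1 − D₀(k_a−k_d)/(k_d L₀) = 0.5041,
t_c = ln(6.784 × 0.5041) / (0.692 − 0.102) = ln(3.420) / 0.5900 = 1.230/0.5900 = 2.084 d.
D_c = (k_d/k_a) L₀ e^(−k_d t_c) = (0.102/0.692) × 6.66 × e^(−0.102×2.084) = 0.1474 × 6.66 × 0.8085 = 0.7937 mg/L.
Minimum DO = C_s − D_c = 8.84 − 0.7937 = 8.046 mg/L.

t_c ≈ 2.08 d; D_c ≈ 0.794 mg/L; min DO ≈ 8.05 mg/L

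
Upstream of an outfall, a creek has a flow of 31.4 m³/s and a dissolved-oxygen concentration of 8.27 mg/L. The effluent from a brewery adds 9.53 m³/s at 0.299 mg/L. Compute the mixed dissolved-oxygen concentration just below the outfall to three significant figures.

6.41 mg/L

Flow-weighted mixing: C = (Q_r C_r + Q_w C_w)/(Q_r + Q_w)
= (31.4×8.27 + 9.53×0.299)/(31.4 + 9.53) = 262.5/40.93 = 6.414 mg/L.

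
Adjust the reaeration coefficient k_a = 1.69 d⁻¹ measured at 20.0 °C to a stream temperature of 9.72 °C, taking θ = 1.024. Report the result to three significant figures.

k_a ≈ 1.32 d⁻¹

k_a(T₂) = k_a(T₁) · θ^(T₂−T₁) = 1.69 × 1.024^(9.72−20.0)
= 1.69 × 1.024^-10.3 = 1.69 × 0.7836 = 1.324 d⁻¹.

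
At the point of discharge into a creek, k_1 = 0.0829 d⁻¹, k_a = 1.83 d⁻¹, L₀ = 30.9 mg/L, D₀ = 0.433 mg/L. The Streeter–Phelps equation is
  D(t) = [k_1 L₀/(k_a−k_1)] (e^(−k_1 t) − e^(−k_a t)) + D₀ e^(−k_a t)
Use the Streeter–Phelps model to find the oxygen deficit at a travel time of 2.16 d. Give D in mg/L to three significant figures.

D ≈ 1.21 mg/L

k_1 L₀/(k_a−k_1) = 0.0829×30.9/(1.83−0.0829) = 2.562/1.747 = 1.466 mg/L.
e^(−k_1 t) = e^(−0.0829×2.160) = 0.8361; e^(−k_a t) = e^(−1.83×2.160) = 0.01920.
D = 1.466 × (0.8361 − 0.01920) + 0.433 × 0.01920 = 1.198 + 0.008314 = 1.206 mg/L.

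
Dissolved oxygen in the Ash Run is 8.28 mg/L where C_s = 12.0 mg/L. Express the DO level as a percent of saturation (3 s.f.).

69.0 % saturation

% saturation = C/C_s × 100 = 8.28/12.0 × 100 = 69.0 %.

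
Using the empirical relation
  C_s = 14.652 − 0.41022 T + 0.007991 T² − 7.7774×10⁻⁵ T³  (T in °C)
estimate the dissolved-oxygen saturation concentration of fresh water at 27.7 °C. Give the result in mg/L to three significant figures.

C_s = 14.652 − 0.41022×27.7 + 0.007991×27.7² − 7.7774×10⁻⁵×27.7³ = 7.767 mg/L.

C_s ≈ 7.77 mg/L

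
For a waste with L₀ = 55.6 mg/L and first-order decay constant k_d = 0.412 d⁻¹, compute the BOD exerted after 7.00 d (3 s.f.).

y_t = L₀(1 − e^(−k_d t)) = 55.6 × (1 − e^(−0.412×7.00))
= 55.6 × (1 − 0.05591) = 55.6 × 0.9441 = 52.49 mg/L.

y ≈ 52.5 mg/L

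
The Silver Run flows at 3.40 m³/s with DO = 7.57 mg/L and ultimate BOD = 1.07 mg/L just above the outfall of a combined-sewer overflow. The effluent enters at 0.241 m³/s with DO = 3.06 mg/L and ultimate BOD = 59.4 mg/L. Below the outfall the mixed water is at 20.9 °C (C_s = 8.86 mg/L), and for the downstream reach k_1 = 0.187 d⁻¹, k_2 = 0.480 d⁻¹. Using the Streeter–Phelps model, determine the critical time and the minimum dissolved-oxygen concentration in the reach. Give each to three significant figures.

t_c ≈ 0.819 d; minimum DO ≈ 7.21 mg/L

Mixed DO = (3.40×7.57 + 0.241×3.06)/(3.40+0.241) = 26.48/3.641 = 7.271 mg/L.
Mixed L₀ = (3.40×1.07 + 0.241×59.4)/(3.641) = 17.95/3.641 = 4.931 mg/L.
Initial deficit D₀ = C_s − DO₀ = 8.86 − 7.271 = 1.589 mg/L.
t_c = (1/0.2930) ln[(0.480/0.187)(1 − 1.589×0.2930/(0.187×4.931))] = 3.413 × ln(1.271) = 0.8189 d.
D_c = (0.187/0.480) × 4.931 × e^(−0.187×0.8189) = 0.3896 × 4.931 × 0.8580 = 1.648 mg/L.
Minimum DO = 8.86 − 1.648 = 7.212 mg/L.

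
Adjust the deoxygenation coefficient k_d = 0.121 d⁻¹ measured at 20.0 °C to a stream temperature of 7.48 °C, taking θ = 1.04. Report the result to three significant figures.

k_d(T₂) = k_d(T₁) · θ^(T₂−T₁) = 0.121 × 1.04^(7.48−20.0)
= 0.121 × 1.04^-12.5 = 0.121 × 0.6120 = 0.07405 d⁻¹.

k_d ≈ 0.0741 d⁻¹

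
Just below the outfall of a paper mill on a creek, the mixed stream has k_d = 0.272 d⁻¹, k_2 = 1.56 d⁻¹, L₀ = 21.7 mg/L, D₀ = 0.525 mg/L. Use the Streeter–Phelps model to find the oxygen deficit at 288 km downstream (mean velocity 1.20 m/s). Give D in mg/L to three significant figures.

D ≈ 2.10 mg/L

Travel time t = x/v = 288 km / (1.20 m/s) = 288000 m / 1.20 m/s = 240000 s = 2.778 d.
k_d L₀/(k_2−k_d) = 0.272×21.7/(1.56−0.272) = 5.902/1.288 = 4.583 mg/L.
e^(−k_d t) = e^(−0.272×2.778) = 0.4697; e^(−k_2 t) = e^(−1.56×2.778) = 0.01312.
D = 4.583 × (0.4697 − 0.01312) + 0.525 × 0.01312 = 2.093 + 0.006890 = 2.099 mg/L.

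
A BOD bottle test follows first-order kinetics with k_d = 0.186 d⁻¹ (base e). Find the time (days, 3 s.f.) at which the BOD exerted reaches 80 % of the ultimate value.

y/L₀ = 1 − e^(−k_d t) = 0.80 ⇒ e^(−k_d t) = 0.200
t = −ln(0.200) / 0.186 = 1.609 / 0.186 = 8.653 d.

t ≈ 8.65 d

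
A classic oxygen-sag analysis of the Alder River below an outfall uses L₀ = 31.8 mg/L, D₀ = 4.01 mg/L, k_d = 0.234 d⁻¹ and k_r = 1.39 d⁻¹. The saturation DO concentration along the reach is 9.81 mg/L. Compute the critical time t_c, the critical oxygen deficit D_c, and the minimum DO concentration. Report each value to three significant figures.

t_c ≈ 0.698 d; D_c ≈ 4.55 mg/L; min DO ≈ 5.26 mg/L

t_c = [1/(k_r−k_d)] ln[(k_r/k_d)(1 − D₀(k_r−k_d)/(k_d L₀))]
= [1/(1.39−0.234)] ln[(1.39/0.234)(1 − 4.01×1.156/(0.234×31.8))]
= (1/1.156) ln[5.940 × 0.3770] = 0.8651 × ln(2.240) = 0.8651 × 0.8063 = 0.6975 d.
D_c = (k_d/k_r) L₀ e^(−k_d t_c) = (0.234/1.39) × 31.8 × e^(−0.234×0.6975) = 0.1683 × 31.8 × 0.8494 = 4.547 mg/L.
Minimum DO = C_s − D_c = 9.81 − 4.547 = 5.263 mg/L.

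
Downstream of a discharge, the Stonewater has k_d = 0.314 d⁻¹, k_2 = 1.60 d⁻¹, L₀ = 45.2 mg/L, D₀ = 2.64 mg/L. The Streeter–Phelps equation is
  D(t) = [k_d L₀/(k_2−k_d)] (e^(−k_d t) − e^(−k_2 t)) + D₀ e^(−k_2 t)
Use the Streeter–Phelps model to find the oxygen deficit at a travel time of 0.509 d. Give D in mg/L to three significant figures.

k_d L₀/(k_2−k_d) = 0.314×45.2/(1.60−0.314) = 14.19/1.286 = 11.04 mg/L.
e^(−k_d t) = e^(−0.314×0.5090) = 0.8523; e^(−k_2 t) = e^(−1.60×0.5090) = 0.4429.
D = 11.04 × (0.8523 − 0.4429) + 2.64 × 0.4429 = 4.518 + 1.169 = 5.687 mg/L.

D ≈ 5.69 mg/L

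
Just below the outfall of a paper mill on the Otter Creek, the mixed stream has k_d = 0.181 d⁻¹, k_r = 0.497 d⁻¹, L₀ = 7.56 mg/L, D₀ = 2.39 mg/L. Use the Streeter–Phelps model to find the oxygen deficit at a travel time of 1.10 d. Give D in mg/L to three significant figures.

k_d L₀/(k_r−k_d) = 0.181×7.56/(0.497−0.181) = 1.368/0.3160 = 4.330 mg/L.
e^(−k_d t) = e^(−0.181×1.100) = 0.8195; e^(−k_r t) = e^(−0.497×1.100) = 0.5789.
D = 4.330 × (0.8195 − 0.5789) + 2.39 × 0.5789 = 1.042 + 1.383 = 2.425 mg/L.

D ≈ 2.43 mg/L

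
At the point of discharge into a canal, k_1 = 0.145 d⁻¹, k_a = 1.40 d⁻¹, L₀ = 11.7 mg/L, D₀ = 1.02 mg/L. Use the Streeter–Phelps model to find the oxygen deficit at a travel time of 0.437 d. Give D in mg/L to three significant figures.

k_1 L₀/(k_a−k_1) = 0.145×11.7/(1.40−0.145) = 1.696/1.255 = 1.352 mg/L.
e^(−k_1 t) = e^(−0.145×0.4370) = 0.9386; e^(−k_a t) = e^(−1.40×0.4370) = 0.5424.
D = 1.352 × (0.9386 − 0.5424) + 1.02 × 0.5424 = 0.5356 + 0.5532 = 1.089 mg/L.

D ≈ 1.09 mg/L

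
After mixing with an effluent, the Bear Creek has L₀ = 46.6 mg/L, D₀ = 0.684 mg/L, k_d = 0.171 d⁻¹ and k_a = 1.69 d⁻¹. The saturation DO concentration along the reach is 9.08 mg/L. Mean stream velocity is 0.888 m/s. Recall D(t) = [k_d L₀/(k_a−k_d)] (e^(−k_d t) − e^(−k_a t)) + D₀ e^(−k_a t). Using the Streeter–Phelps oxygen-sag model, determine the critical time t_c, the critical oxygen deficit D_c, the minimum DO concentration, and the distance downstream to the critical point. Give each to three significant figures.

t_c ≈ 1.42 d; D_c ≈ 3.70 mg/L; min DO ≈ 5.38 mg/L; x_c ≈ 109 km

At the critical point dD/dt = 0, so k_d L₀ e^(−k_d t) = k_a D. Substituting D(t) from the Streeter–Phelps equation and solving for t gives
t_c = ln[(k_a/k_d)(1 − D₀(k_a−k_d)/(k_d L₀))] / (k_a−k_d).
Here k_a−k_d = 1.519 d⁻¹ and 1 − D₀(k_a−k_d)/(k_d L₀) = 1 − 0.684×1.519/(0.171×46.6) = 0.8696, so
t_c = ln(9.883 × 0.8696) / 1.519 = 2.151 / 1.519 = 1.416 d.
D_c = (k_d/k_a) L₀ e^(−k_d t_c) = (0.171/1.69) × 46.6 × e^(−0.171×1.416) = 0.1012 × 46.6 × 0.7849 = 3.701 mg/L.
Minimum DO = C_s − D_c = 9.08 − 3.701 = 5.379 mg/L.
x_c = v t_c = 0.888 m/s × 1.416 d × 86400 s/d = 108700 m ≈ 109 km.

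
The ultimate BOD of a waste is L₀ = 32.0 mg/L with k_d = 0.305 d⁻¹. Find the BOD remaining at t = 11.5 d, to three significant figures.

L_t = L₀ e^(−k_d t) = 32.0 × e^(−0.305×11.5) = 32.0 × 0.02997 = 0.9591 mg/L.

L ≈ 0.959 mg/L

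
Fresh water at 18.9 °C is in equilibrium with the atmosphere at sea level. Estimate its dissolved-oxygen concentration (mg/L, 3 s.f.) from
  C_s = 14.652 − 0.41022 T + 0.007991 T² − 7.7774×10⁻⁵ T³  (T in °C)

C_s ≈ 9.23 mg/L

C_s = 14.652 − 0.41022×18.9 + 0.007991×18.9² − 7.7774×10⁻⁵×18.9³ = 9.228 mg/L.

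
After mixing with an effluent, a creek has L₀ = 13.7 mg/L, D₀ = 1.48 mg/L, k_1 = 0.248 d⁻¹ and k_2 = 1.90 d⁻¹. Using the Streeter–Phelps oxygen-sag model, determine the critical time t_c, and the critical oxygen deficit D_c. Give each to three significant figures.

t_c ≈ 0.463 d; D_c ≈ 1.59 mg/L

t_c = [1/(k_2−k_1)] ln[(k_2/k_1)(1 − D₀(k_2−k_1)/(k_1 L₀))]
= [1/(1.90−0.248)] ln[(1.90/0.248)(1 − 1.48×1.652/(0.248×13.7))]
= (1/1.652) ln[7.661 × 0.2804] = 0.6053 × ln(2.148) = 0.6053 × 0.7646 = 0.4628 d.
D_c = (k_1/k_2) L₀ e^(−k_1 t_c) = (0.248/1.90) × 13.7 × e^(−0.248×0.4628) = 0.1305 × 13.7 × 0.8916 = 1.594 mg/L.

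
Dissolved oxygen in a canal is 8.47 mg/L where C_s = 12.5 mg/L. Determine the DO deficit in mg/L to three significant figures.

D ≈ 4.03 mg/L

D = C_s − C = 12.5 − 8.47 = 4.03 mg/L.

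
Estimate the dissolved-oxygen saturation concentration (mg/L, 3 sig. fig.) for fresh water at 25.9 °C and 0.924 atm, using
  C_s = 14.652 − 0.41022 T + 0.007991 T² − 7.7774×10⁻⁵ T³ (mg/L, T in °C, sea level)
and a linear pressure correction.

At sea level: C_s = 14.652 − 0.41022×25.9 + 0.007991×25.9² − 7.7774×10⁻⁵×25.9³ = 8.037 mg/L.
Pressure correction: C_s' = 8.037 × 0.924 = 7.426 mg/L.

C_s ≈ 7.43 mg/L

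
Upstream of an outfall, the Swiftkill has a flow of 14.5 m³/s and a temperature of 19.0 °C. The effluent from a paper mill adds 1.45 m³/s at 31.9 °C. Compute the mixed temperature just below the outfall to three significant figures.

20.2 °C

Flow-weighted mixing: C = (Q_r C_r + Q_w C_w)/(Q_r + Q_w)
= (14.5×19.0 + 1.45×31.9)/(14.5 + 1.45) = 321.8/15.95 = 20.17 °C.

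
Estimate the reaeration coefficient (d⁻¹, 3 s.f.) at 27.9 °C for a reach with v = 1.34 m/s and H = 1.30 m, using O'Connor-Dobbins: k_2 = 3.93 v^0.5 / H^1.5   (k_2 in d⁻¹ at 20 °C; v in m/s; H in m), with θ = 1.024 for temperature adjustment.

k_2(20) = 3.93 × 1.34^0.5 / 1.30^1.5 = 3.93 × 1.158 / 1.482 = 3.069 d⁻¹.
k_2(27.9) = 3.069 × 1.024^(27.9−20) = 3.069 × 1.206 = 3.702 d⁻¹.

k_2 ≈ 3.70 d⁻¹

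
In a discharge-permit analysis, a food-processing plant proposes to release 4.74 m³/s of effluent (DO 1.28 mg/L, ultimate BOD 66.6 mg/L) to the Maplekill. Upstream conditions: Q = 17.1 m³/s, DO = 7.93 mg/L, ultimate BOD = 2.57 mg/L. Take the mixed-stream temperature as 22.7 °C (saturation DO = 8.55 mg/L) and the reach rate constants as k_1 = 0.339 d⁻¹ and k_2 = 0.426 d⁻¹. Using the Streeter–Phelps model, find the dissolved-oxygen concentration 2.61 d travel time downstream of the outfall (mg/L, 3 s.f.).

Mixed DO = (17.1×7.93 + 4.74×1.28)/(17.1+4.74) = 141.7/21.84 = 6.487 mg/L.
Mixed L₀ = (17.1×2.57 + 4.74×66.6)/(21.84) = 359.6/21.84 = 16.47 mg/L.
Initial deficit D₀ = C_s − DO₀ = 8.55 − 6.487 = 2.063 mg/L.
D(2.61) = [0.339×16.47/(0.426−0.339)](e^(−0.339×2.61) − e^(−0.426×2.61)) + 2.063 e^(−0.426×2.61)
= 64.16 × (0.4128 − 0.3289) + 2.063 × 0.3289 = 6.059 mg/L.
DO = 8.55 − 6.059 = 2.491 mg/L.

DO ≈ 2.49 mg/L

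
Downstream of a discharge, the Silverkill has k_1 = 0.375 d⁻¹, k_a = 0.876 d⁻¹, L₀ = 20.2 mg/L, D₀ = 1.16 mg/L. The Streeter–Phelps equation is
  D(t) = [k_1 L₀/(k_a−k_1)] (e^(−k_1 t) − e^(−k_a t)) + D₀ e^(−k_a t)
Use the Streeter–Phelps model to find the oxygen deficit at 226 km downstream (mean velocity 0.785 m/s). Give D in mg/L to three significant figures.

D ≈ 3.58 mg/L

Travel time t = x/v = 226 km / (0.785 m/s) = 226000 m / 0.785 m/s = 287900 s = 3.332 d.
k_1 L₀/(k_a−k_1) = 0.375×20.2/(0.876−0.375) = 7.575/0.5010 = 15.12 mg/L.
e^(−k_1 t) = e^(−0.375×3.332) = 0.2866; e^(−k_a t) = e^(−0.876×3.332) = 0.05399.
D = 15.12 × (0.2866 − 0.05399) + 1.16 × 0.05399 = 3.517 + 0.06263 = 3.580 mg/L.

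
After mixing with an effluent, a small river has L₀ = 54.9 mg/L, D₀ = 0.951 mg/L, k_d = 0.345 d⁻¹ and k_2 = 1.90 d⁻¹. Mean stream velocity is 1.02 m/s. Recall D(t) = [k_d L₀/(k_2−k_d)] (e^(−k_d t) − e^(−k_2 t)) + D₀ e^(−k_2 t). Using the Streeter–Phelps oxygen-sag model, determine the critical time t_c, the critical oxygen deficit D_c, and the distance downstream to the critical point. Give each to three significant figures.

At the critical point dD/dt = 0, so k_d L₀ e^(−k_d t) = k_2 D. Substituting D(t) from the Streeter–Phelps equation and solving for t gives
t_c = ln[(k_2/k_d)(1 − D₀(k_2−k_d)/(k_d L₀))] / (k_2−k_d).
Here k_2−k_d = 1.555 d⁻¹ and 1 − D₀(k_2−k_d)/(k_d L₀) = 1 − 0.951×1.555/(0.345×54.9) = 0.9219, so
t_c = ln(5.507 × 0.9219) / 1.555 = 1.625 / 1.555 = 1.045 d.
D_c = (k_d/k_2) L₀ e^(−k_d t_c) = (0.345/1.90) × 54.9 × e^(−0.345×1.045) = 0.1816 × 54.9 × 0.6973 = 6.952 mg/L.
x_c = v t_c = 1.02 m/s × 1.045 d × 86400 s/d = 92080 m ≈ 92.1 km.

t_c ≈ 1.04 d; D_c ≈ 6.95 mg/L; x_c ≈ 92.1 km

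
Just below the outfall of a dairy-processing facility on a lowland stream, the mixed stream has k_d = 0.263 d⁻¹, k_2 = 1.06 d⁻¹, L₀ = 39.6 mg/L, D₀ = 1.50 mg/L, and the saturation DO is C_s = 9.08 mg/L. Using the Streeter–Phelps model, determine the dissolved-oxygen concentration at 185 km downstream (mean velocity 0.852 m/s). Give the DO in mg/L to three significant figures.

DO ≈ 3.14 mg/L

Travel time t = x/v = 185 km / (0.852 m/s) = 185000 m / 0.852 m/s = 217100 s = 2.513 d.
k_d L₀/(k_2−k_d) = 0.263×39.6/(1.06−0.263) = 10.41/0.7970 = 13.07 mg/L.
e^(−k_d t) = e^(−0.263×2.513) = 0.5164; e^(−k_2 t) = e^(−1.06×2.513) = 0.06967.
D = 13.07 × (0.5164 − 0.06967) + 1.50 × 0.06967 = 5.837 + 0.1045 = 5.942 mg/L.
DO = C_s − D = 9.08 − 5.942 = 3.138 mg/L.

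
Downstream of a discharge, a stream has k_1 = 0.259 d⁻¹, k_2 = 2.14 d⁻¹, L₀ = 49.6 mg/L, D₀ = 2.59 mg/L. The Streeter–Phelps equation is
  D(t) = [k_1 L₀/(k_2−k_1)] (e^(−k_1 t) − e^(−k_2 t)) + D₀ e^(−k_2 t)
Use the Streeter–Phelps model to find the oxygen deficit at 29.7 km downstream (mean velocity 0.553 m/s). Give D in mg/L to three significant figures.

D ≈ 4.69 mg/L

Travel time t = x/v = 29.7 km / (0.553 m/s) = 29700 m / 0.553 m/s = 53710 s = 0.6216 d.
k_1 L₀/(k_2−k_1) = 0.259×49.6/(2.14−0.259) = 12.85/1.881 = 6.830 mg/L.
e^(−k_1 t) = e^(−0.259×0.6216) = 0.8513; e^(−k_2 t) = e^(−2.14×0.6216) = 0.2644.
D = 6.830 × (0.8513 − 0.2644) + 2.59 × 0.2644 = 4.008 + 0.6848 = 4.693 mg/L.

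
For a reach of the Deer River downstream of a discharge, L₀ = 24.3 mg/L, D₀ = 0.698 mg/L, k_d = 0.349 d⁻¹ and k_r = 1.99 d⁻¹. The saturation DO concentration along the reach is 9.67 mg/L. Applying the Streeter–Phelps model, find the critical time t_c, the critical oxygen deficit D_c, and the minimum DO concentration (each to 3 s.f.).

t_c ≈ 0.972 d; D_c ≈ 3.04 mg/L; min DO ≈ 6.63 mg/L

At the critical point dD/dt = 0, so k_d L₀ e^(−k_d t) = k_r D. Substituting D(t) from the Streeter–Phelps equation and solving for t gives
t_c = ln[(k_r/k_d)(1 − D₀(k_r−k_d)/(k_d L₀))] / (k_r−k_d).
Here k_r−k_d = 1.641 d⁻¹ and 1 − D₀(k_r−k_d)/(k_d L₀) = 1 − 0.698×1.641/(0.349×24.3) = 0.8649, so
t_c = ln(5.702 × 0.8649) / 1.641 = 1.596 / 1.641 = 0.9724 d.
L(t_c) = L₀ e^(−k_d t_c) = 24.3 × 0.7122 = 17.31 mg/L, and at the critical point k_r D_c = k_d L, so D_c = (0.349/1.99) × 17.31 = 3.035 mg/L.
Minimum DO = C_s − D_c = 9.67 − 3.035 = 6.635 mg/L.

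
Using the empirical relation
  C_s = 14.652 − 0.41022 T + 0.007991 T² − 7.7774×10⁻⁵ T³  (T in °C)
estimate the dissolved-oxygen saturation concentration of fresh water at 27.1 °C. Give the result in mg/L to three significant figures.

C_s = 14.652 − 0.41022×27.1 + 0.007991×27.1² − 7.7774×10⁻⁵×27.1³ = 7.856 mg/L.

C_s ≈ 7.86 mg/L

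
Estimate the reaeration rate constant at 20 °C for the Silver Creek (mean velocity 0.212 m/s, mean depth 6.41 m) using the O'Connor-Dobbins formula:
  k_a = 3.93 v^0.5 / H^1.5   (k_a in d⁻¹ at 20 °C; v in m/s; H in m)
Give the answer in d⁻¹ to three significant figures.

k_a ≈ 0.111 d⁻¹

k_a = 3.93 × 0.212^0.5 / 6.41^1.5 = 3.93 × 0.4604 / 16.23 = 0.1115 d⁻¹.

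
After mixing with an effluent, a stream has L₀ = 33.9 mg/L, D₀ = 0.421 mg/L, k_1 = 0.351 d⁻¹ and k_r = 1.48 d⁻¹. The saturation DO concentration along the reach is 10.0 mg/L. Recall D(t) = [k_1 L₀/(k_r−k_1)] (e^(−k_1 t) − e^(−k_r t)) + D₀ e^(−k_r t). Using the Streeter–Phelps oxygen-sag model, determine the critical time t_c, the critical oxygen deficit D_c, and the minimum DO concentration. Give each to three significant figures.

t_c ≈ 1.24 d; D_c ≈ 5.21 mg/L; min DO ≈ 4.79 mg/L

At the critical point dD/dt = 0, so k_1 L₀ e^(−k_1 t) = k_r D. Substituting D(t) from the Streeter–Phelps equation and solving for t gives
t_c = ln[(k_r/k_1)(1 − D₀(k_r−k_1)/(k_1 L₀))] / (k_r−k_1).
Here k_r−k_1 = 1.129 d⁻¹ and 1 − D₀(k_r−k_1)/(k_1 L₀) = 1 − 0.421×1.129/(0.351×33.9) = 0.9601, so
t_c = ln(4.217 × 0.9601) / 1.129 = 1.398 / 1.129 = 1.238 d.
L(t_c) = L₀ e^(−k_1 t_c) = 33.9 × 0.6475 = 21.95 mg/L, and at the critical point k_r D_c = k_1 L, so D_c = (0.351/1.48) × 21.95 = 5.205 mg/L.
Minimum DO = C_s − D_c = 10.0 − 5.205 = 4.795 mg/L.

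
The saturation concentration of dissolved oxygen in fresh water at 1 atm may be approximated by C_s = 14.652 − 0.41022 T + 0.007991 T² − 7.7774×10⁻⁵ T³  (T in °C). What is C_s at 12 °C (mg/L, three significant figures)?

C_s ≈ 10.7 mg/L

C_s = 14.652 − 0.41022×12 + 0.007991×12² − 7.7774×10⁻⁵×12³ = 10.75 mg/L.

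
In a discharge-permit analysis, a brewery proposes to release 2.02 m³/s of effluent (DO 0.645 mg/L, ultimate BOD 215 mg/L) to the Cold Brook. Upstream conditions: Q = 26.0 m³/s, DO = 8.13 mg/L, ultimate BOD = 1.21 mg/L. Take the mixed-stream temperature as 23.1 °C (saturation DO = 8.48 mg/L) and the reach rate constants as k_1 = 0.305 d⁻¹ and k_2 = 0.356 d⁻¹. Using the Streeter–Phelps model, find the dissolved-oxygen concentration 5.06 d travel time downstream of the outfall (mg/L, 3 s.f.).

DO ≈ 3.50 mg/L

Mixed DO = (26.0×8.13 + 2.02×0.645)/(26.0+2.02) = 212.7/28.02 = 7.590 mg/L.
Mixed L₀ = (26.0×1.21 + 2.02×215)/(28.02) = 465.8/28.02 = 16.62 mg/L.
Initial deficit D₀ = C_s − DO₀ = 8.48 − 7.590 = 0.8896 mg/L.
D(5.06) = [0.305×16.62/(0.356−0.305)](e^(−0.305×5.06) − e^(−0.356×5.06)) + 0.8896 e^(−0.356×5.06)
= 99.41 × (0.2137 − 0.1651) + 0.8896 × 0.1651 = 4.978 mg/L.
DO = 8.48 − 4.978 = 3.502 mg/L.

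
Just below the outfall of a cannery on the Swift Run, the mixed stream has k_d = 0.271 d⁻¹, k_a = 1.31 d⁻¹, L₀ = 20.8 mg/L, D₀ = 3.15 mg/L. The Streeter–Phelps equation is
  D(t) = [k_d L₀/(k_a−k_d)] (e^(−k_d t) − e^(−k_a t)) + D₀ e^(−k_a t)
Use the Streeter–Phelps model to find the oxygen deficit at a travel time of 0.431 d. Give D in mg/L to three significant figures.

k_d L₀/(k_a−k_d) = 0.271×20.8/(1.31−0.271) = 5.637/1.039 = 5.425 mg/L.
e^(−k_d t) = e^(−0.271×0.4310) = 0.8898; e^(−k_a t) = e^(−1.31×0.4310) = 0.5686.
D = 5.425 × (0.8898 − 0.5686) + 3.15 × 0.5686 = 1.742 + 1.791 = 3.534 mg/L.

D ≈ 3.53 mg/L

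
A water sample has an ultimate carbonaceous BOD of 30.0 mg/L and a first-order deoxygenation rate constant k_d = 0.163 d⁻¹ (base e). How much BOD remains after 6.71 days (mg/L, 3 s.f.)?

L_t = L₀ e^(−k_d t) = 30.0 × e^(−0.163×6.71) = 30.0 × 0.3350 = 10.05 mg/L.

L ≈ 10.0 mg/L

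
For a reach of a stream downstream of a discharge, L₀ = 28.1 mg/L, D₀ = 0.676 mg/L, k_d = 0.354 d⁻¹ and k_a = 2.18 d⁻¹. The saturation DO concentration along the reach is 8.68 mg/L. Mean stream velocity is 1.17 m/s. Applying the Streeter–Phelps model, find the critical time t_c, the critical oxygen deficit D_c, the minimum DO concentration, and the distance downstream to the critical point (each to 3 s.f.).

t_c ≈ 0.923 d; D_c ≈ 3.29 mg/L; min DO ≈ 5.39 mg/L; x_c ≈ 93.3 km

At the critical point dD/dt = 0, so k_d L₀ e^(−k_d t) = k_a D. Substituting D(t) from the Streeter–Phelps equation and solving for t gives
t_c = ln[(k_a/k_d)(1 − D₀(k_a−k_d)/(k_d L₀))] / (k_a−k_d).
Here k_a−k_d = 1.826 d⁻¹ and 1 − D₀(k_a−k_d)/(k_d L₀) = 1 − 0.676×1.826/(0.354×28.1) = 0.8759, so
t_c = ln(6.158 × 0.8759) / 1.826 = 1.685 / 1.826 = 0.9229 d.
D_c = (k_d/k_a) L₀ e^(−k_d t_c) = (0.354/2.18) × 28.1 × e^(−0.354×0.9229) = 0.1624 × 28.1 × 0.7213 = 3.291 mg/L.
Minimum DO = C_s − D_c = 8.68 − 3.291 = 5.389 mg/L.
x_c = v t_c = 1.17 m/s × 0.9229 d × 86400 s/d = 93300 m ≈ 93.3 km.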